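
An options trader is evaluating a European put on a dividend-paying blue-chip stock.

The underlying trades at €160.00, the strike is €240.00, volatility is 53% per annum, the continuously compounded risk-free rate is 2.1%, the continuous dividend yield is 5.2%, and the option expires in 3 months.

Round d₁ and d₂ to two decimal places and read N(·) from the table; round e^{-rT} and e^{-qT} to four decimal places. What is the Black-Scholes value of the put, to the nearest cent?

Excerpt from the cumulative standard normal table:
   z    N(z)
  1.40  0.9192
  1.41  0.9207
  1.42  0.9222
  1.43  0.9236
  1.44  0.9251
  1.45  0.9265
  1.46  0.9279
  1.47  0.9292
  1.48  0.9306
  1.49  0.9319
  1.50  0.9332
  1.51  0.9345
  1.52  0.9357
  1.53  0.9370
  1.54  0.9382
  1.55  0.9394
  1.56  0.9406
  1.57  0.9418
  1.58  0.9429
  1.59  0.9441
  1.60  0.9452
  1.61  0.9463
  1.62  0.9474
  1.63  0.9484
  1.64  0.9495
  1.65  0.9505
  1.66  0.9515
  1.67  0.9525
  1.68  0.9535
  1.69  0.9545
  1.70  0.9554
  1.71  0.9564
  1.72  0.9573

T = 0.25;  σ√T = 0.2650
d₁ = [ln(160/240) + (0.021 − 0.052 + 0.53²/2)·0.25] / 0.2650 = [-0.4055 + 0.0274] / 0.2650 = -1.4268 which rounds to -1.43
d₂ = d₁ − σ√T = -1.4268 − 0.2650 = -1.6918 which rounds to -1.69
e^(−qT) = e^(−0.052·0.25) = 0.9871;  e^(−rT) = e^(−0.021·0.25) = 0.9948
P = 240·0.9948·N(1.69) − 160·0.9871·N(1.43) = 240·0.9948·0.9545 − 160·0.9871·0.9236 = 227.8888 − 145.8697 = 82.0191

€82.02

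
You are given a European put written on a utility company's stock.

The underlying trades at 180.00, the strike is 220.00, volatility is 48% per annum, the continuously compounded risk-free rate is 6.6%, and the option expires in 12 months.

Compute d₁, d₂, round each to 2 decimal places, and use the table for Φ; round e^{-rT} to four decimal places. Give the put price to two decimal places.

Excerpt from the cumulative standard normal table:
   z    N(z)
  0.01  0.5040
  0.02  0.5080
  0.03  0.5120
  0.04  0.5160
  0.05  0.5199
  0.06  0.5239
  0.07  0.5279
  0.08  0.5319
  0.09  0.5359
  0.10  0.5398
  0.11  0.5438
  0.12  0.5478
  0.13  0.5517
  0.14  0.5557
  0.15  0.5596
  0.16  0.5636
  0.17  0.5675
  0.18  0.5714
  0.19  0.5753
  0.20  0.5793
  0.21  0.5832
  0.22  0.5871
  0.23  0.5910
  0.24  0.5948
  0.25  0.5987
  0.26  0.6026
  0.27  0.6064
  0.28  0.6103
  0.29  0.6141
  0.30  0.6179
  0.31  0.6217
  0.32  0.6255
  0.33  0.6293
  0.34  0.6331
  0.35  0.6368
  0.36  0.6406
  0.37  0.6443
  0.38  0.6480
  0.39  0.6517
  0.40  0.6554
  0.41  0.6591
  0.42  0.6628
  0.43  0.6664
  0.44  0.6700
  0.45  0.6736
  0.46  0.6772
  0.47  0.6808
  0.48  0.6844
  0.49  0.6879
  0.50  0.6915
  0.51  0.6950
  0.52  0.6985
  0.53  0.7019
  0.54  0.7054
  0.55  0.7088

σ√T = 0.48·√1 = 0.4800
ln(S/K) + (r + σ²/2)T = ln(180/220) + (0.066 + 0.48²/2)·1 = -0.2007 + 0.1812 = -0.0195
d₁ = -0.0195 / 0.4800 = -0.0406 ⇒ -0.04
d₂ = d₁ − σ√T = -0.0406 − 0.4800 = -0.5206 ⇒ -0.52
e^(−rT) = e^(−0.066·1) = 0.9361
P = 220·0.9361·N(0.52) − 180·N(0.04) = 220·0.9361·0.6985 − 180·0.5160 = 143.8505 − 92.8800 = 50.9705

50.97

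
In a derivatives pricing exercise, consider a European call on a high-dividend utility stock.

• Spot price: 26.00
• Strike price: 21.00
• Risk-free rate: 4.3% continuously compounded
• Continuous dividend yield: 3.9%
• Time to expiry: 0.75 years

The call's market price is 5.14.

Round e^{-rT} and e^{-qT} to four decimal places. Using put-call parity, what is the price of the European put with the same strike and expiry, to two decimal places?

e^(−qT) = e^(−0.039·0.75) = 0.9712;  e^(−rT) = e^(−0.043·0.75) = 0.9683
Put-call parity: C − P = S·e^(−qT) − K·e^(−rT) = 26·0.9712 − 21·0.9683 = 25.2512 − 20.3343 = 4.9169
P = C − (C − P) = 5.14 − (4.9169) = 0.2231

0.22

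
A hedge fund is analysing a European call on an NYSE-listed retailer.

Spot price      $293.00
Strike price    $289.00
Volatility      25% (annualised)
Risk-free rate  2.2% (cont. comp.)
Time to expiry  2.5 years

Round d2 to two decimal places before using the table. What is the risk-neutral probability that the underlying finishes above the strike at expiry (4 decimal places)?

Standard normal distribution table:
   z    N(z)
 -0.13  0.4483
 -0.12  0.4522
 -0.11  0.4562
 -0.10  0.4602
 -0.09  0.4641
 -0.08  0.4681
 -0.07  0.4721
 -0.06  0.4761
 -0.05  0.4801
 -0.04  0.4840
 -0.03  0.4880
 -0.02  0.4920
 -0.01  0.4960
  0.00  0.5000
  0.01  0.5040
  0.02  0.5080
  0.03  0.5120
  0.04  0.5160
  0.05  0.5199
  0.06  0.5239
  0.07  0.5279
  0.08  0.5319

0.4920

σ√T = 0.25·√2.5 = 0.3953
d₁ = [ln(293/289) + (0.022 + ½·0.25²)·2.5] / (σ√T) = (0.0137 + 0.1331) / 0.3953 = 0.3716 → 0.37
d₂ = 0.3716 − 0.3953 = -0.0237 → -0.02
Risk-neutral Pr[S_T > K] = N(d₂) = N(-0.02) = 0.4920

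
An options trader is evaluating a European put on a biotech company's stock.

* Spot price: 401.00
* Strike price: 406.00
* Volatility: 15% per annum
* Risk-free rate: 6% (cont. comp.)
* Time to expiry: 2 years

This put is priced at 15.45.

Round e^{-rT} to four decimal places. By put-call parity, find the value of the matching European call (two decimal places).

e^(−rT) = e^(−0.06·2) = 0.8869
Put-call parity: C − P = S − K·e^(−rT) = 401 − 406·0.8869 = 401 − 360.0814 = 40.9186
C = P + (C − P) = 15.45 + (40.9186) = 56.3686

56.37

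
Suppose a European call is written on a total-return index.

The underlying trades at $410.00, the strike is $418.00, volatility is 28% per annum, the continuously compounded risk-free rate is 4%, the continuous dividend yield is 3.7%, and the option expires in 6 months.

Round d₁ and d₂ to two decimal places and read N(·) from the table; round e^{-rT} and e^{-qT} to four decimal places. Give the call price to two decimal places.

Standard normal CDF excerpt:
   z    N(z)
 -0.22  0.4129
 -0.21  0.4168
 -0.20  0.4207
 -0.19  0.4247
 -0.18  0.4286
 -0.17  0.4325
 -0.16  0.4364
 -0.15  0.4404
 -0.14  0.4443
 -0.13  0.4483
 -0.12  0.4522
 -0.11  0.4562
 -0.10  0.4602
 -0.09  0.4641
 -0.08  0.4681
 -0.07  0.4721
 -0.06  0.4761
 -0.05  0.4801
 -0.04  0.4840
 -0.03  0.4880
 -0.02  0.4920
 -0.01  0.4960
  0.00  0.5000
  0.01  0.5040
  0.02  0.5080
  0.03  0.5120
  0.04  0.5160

σ√T = 0.28·√0.5 = 0.1980
d₁ = [ln(410/418) + (0.04 − 0.037 + ½·0.28²)·0.5] / (σ√T) = (-0.0193 + 0.0211) / 0.1980 = 0.0090 which rounds to 0.01
d₂ = 0.0090 − 0.1980 = -0.1890 which rounds to -0.19
e^(−qT) = e^(−0.037·0.5) = 0.9817;  e^(−rT) = e^(−0.04·0.5) = 0.9802
N(d₁) = N(0.01) = 0.5040;  N(d₂) = N(-0.19) = 0.4247
C = 410·0.9817·0.5040 − 418·0.9802·0.4247 = 202.8585 − 174.0096 = 28.8489

$28.85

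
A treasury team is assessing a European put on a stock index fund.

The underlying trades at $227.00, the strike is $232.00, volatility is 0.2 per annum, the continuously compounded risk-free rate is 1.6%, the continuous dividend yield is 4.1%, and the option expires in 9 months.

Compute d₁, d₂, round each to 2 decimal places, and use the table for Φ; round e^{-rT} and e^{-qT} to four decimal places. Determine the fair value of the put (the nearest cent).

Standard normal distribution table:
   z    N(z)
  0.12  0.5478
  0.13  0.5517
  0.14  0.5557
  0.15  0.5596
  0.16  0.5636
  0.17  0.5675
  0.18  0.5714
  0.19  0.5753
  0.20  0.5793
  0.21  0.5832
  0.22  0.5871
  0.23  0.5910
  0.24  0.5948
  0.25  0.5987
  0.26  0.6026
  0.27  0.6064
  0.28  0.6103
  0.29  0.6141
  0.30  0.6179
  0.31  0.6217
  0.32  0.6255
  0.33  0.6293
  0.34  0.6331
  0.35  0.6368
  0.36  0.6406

$20.21

σ√T = 0.2·√0.75 = 0.1732
ln(S/K) + (r − q + σ²/2)T = ln(227/232) + (0.016 − 0.041 + 0.2²/2)·0.75 = -0.0218 − 0.0037 = -0.0255
d₁ = -0.0255 / 0.1732 = -0.1474 which rounds to -0.15
d₂ = d₁ − σ√T = -0.1474 − 0.1732 = -0.3206 which rounds to -0.32
e^(−qT) = e^(−0.041·0.75) = 0.9697;  e^(−rT) = e^(−0.016·0.75) = 0.9881
P = 232·0.9881·N(0.32) − 227·0.9697·N(0.15) = 232·0.9881·0.6255 − 227·0.9697·0.5596 = 143.3891 − 123.1802 = 20.2089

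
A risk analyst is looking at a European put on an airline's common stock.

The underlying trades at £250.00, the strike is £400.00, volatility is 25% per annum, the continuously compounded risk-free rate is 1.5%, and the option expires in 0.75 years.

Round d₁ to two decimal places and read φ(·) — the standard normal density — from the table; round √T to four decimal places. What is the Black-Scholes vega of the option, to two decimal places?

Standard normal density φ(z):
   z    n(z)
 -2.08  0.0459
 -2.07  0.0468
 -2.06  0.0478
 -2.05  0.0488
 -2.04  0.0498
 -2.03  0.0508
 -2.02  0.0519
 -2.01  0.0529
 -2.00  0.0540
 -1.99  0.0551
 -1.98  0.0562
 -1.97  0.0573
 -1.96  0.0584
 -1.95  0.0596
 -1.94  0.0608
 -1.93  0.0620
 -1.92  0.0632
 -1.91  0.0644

11.45

T = 0.75;  σ√T = 0.2165
d₁ = [ln(250/400) + (0.015 + 0.25²/2)·0.75] / 0.2165 = [-0.4700 + 0.0347] / 0.2165 = -2.0106 which rounds to -2.01
√T = √0.75 = 0.8660
φ(d₁) = φ(-2.01) = 0.0529
vega = S·φ(d₁)·√T = 250·0.0529·0.8660 = 11.4529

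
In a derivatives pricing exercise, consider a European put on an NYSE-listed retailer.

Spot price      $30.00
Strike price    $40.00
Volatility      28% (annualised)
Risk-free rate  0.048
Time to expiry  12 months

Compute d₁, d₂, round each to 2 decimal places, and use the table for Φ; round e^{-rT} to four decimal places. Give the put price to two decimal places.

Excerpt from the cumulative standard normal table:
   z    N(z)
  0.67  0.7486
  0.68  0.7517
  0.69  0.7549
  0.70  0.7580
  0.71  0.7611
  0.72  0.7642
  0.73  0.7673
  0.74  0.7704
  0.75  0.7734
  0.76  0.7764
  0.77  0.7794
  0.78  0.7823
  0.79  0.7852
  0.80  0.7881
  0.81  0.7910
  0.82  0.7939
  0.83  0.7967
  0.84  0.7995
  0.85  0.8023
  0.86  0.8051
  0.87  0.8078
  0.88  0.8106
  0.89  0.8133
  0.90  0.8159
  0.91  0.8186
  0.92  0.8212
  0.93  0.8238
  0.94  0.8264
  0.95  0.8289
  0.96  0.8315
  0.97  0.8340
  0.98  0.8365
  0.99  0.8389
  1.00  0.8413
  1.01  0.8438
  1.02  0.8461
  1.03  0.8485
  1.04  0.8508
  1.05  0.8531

$9.15

σ√T = 0.28 × 1.0000 = 0.2800
d₁ = [ln(30/40) + (0.048 + ½·0.28²)·1] / (σ√T) = (-0.2877 + 0.0872) / 0.2800 = -0.7160 which rounds to -0.72
d₂ = -0.7160 − 0.2800 = -0.9960 which rounds to -1.00
e^(−rT) = e^(−0.048·1) = 0.9531
P = 40·0.9531·N(1.00) − 30·N(0.72) = 40·0.9531·0.8413 − 30·0.7642 = 32.0737 − 22.9260 = 9.1477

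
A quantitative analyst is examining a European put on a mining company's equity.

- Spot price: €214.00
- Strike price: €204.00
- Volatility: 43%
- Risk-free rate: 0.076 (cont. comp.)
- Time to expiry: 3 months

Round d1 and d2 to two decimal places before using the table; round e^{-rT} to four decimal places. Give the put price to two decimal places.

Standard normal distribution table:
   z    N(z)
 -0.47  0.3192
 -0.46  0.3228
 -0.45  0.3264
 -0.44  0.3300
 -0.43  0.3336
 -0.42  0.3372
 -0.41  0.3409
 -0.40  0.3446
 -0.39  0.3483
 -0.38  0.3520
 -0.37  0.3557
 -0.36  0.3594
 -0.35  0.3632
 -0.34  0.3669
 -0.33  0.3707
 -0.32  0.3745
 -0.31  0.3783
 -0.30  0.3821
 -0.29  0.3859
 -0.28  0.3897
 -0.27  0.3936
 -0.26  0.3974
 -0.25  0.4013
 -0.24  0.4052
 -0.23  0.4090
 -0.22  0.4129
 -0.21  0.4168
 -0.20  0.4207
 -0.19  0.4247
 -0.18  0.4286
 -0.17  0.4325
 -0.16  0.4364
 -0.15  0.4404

€12.05

σ√T = 0.43 × 0.5000 = 0.2150
d₁ = [ln(214/204) + (0.076 + ½·0.43²)·0.25] / (σ√T) = (0.0479 + 0.0421) / 0.2150 = 0.4185 which rounds to 0.42
d₂ = 0.4185 − 0.2150 = 0.2035 which rounds to 0.20
exp(−rT) = exp(−0.076·0.25) = 0.9812
N(−d₂) = N(-0.20) = 0.4207;  N(−d₁) = N(-0.42) = 0.3372
P = 204·0.9812·0.4207 − 214·0.3372 = 84.2093 − 72.1608 = 12.0485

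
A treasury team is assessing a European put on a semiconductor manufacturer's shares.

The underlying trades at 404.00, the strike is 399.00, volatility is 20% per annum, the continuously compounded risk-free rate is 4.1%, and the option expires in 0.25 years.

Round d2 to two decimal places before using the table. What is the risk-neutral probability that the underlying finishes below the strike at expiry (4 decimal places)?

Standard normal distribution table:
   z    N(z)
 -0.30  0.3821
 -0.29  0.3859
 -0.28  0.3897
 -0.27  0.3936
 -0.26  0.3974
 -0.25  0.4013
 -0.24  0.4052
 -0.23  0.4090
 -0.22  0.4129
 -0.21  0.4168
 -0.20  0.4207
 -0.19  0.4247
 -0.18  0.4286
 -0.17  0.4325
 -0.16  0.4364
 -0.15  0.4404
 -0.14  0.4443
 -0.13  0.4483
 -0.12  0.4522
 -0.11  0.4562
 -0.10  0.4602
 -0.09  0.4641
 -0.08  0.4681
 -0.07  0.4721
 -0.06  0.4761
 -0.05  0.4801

σ√T = 0.2 × 0.5000 = 0.1000
d₁ = [ln(404/399) + (0.041 + ½·0.2²)·0.25] / (σ√T) = (0.0125 + 0.0153) / 0.1000 = 0.2770 ≈ 0.28
d₂ = 0.2770 − 0.1000 = 0.1770 ≈ 0.18
Pr(exercise) under Q = N(−d₂) = N(-0.18) = 0.4286

0.4286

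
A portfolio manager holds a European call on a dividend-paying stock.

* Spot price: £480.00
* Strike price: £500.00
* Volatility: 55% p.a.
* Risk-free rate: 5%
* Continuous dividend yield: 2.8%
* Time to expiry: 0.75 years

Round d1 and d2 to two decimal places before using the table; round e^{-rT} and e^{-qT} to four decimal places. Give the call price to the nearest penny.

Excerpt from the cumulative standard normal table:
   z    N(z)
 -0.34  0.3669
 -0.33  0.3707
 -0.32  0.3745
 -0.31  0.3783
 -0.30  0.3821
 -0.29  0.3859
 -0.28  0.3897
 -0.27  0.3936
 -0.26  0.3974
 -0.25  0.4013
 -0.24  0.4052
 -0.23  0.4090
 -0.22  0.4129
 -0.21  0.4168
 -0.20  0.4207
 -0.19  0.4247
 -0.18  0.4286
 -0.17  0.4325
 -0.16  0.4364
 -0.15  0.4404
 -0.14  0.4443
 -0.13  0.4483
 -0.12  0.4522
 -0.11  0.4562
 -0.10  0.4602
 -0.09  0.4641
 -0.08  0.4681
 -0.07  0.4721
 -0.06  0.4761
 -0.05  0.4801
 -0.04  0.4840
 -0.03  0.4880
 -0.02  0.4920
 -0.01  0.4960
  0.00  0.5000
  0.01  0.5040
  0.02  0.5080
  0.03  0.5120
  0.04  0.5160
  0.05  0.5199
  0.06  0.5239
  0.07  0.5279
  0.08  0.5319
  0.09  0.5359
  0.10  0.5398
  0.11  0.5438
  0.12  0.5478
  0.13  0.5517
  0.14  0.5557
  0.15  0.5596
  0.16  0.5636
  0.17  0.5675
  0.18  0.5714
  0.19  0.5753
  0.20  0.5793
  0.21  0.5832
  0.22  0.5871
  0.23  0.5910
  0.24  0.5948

T = 0.75;  σ√T = 0.4763
d₁ = [ln(480/500) + (0.05 − 0.028 + 0.55²/2)·0.75] / 0.4763 = [-0.0408 + 0.1299] / 0.4763 = 0.1871 → 0.19
d₂ = d₁ − σ√T = 0.1871 − 0.4763 = -0.2892 → -0.29
exp(−qT) = exp(−0.028·0.75) = 0.9792;  exp(−rT) = exp(−0.05·0.75) = 0.9632
N(d₁) = N(0.19) = 0.5753;  N(d₂) = N(-0.29) = 0.3859
C = 480·0.9792·0.5753 − 500·0.9632·0.3859 = 270.4002 − 185.8494 = 84.5508

£84.55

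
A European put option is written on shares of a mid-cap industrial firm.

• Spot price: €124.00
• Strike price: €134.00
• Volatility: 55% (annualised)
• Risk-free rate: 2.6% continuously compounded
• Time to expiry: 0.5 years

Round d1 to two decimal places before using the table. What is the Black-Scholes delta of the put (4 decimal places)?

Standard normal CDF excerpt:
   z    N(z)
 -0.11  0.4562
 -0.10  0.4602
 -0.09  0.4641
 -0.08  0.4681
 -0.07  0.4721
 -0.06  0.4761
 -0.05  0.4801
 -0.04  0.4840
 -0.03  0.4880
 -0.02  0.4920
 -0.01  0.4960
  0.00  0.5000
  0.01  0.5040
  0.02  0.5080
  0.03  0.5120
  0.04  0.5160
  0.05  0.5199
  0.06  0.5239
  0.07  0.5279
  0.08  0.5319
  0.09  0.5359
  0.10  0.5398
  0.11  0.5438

σ√T = 0.55·√0.5 = 0.3889
d₁ = [ln(124/134) + (0.026 + 0.55²/2)·0.5] / 0.3889 = [-0.0776 + 0.0886] / 0.3889 = 0.0285 → 0.03
N(d₁) = N(0.03) = 0.5120
Δ_put = N(d₁) − 1 = 0.5120 − 1 = -0.4880

-0.4880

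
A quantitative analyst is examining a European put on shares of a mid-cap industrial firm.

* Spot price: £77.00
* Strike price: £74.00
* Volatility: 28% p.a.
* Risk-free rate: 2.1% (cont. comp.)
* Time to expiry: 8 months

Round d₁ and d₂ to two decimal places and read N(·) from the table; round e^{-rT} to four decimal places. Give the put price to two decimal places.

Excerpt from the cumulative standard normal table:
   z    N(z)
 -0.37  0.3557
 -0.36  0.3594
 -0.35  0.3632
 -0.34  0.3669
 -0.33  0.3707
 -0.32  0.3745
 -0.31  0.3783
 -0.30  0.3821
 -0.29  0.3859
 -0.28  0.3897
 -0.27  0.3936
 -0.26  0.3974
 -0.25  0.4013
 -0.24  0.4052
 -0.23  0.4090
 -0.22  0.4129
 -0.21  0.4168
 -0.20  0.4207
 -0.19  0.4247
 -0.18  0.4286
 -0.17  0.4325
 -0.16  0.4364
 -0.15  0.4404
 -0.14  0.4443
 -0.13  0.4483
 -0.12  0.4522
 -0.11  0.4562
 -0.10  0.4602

T = 0.6667;  σ√T = 0.2286
d₁ = [ln(77/74) + (0.021 + ½·0.28²)·0.6667] / (σ√T) = (0.0397 + 0.0401) / 0.2286 = 0.3494 → 0.35
d₂ = 0.3494 − 0.2286 = 0.1208 → 0.12
e^(−rT) = e^(−0.021·0.6667) = 0.9861
N(−d₂) = N(-0.12) = 0.4522;  N(−d₁) = N(-0.35) = 0.3632
P = 74·0.9861·0.4522 − 77·0.3632 = 32.9977 − 27.9664 = 5.0313

£5.03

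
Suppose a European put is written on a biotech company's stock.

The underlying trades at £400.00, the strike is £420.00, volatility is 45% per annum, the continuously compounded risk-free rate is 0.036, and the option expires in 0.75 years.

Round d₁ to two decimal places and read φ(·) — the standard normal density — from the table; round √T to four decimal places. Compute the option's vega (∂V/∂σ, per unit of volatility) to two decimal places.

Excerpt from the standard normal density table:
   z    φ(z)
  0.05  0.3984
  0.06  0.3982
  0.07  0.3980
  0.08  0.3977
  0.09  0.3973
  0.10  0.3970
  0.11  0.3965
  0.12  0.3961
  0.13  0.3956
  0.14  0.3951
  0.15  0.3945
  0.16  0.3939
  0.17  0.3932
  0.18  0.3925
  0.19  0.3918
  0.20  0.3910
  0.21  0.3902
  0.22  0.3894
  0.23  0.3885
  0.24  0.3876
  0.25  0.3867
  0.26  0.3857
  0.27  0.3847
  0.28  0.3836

136.86

σ√T = 0.45 × 0.8660 = 0.3897
d₁ = [ln(400/420) + (0.036 + ½·0.45²)·0.75] / (σ√T) = (-0.0488 + 0.1029) / 0.3897 = 0.1389 ≈ 0.14
√T = √0.75 = 0.8660
φ(d₁) = φ(0.14) = 0.3951
vega = S·φ(d₁)·√T = 400·0.3951·0.8660 = 136.8626
(Call and put vega coincide under Black-Scholes.)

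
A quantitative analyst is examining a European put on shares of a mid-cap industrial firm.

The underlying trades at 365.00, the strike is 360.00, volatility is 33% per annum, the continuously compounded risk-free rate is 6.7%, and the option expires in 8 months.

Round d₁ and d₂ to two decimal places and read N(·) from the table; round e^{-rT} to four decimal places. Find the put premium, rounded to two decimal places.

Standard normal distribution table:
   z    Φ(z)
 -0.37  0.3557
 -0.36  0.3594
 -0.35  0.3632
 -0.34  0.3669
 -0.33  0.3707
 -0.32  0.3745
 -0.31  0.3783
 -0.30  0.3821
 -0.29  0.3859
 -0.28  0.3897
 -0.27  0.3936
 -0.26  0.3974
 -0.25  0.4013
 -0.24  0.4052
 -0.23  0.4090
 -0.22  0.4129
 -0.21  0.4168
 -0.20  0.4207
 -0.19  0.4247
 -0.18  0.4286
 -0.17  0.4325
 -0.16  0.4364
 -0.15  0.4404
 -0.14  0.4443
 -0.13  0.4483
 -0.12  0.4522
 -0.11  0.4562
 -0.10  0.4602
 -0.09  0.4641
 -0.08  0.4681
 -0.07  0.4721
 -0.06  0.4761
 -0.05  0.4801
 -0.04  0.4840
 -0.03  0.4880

28.58

σ√T = 0.33·√0.6667 = 0.2694
d₁ = [ln(365/360) + (0.067 + 0.33²/2)·0.6667] / 0.2694 = [0.0138 + 0.0810] / 0.2694 = 0.3517 which rounds to 0.35
d₂ = d₁ − σ√T = 0.3517 − 0.2694 = 0.0822 which rounds to 0.08
e^(−rT) = e^(−0.067·0.6667) = 0.9563
N(−d₂) = N(-0.08) = 0.4681;  N(−d₁) = N(-0.35) = 0.3632
P = 360·0.9563·0.4681 − 365·0.3632 = 161.1519 − 132.5680 = 28.5839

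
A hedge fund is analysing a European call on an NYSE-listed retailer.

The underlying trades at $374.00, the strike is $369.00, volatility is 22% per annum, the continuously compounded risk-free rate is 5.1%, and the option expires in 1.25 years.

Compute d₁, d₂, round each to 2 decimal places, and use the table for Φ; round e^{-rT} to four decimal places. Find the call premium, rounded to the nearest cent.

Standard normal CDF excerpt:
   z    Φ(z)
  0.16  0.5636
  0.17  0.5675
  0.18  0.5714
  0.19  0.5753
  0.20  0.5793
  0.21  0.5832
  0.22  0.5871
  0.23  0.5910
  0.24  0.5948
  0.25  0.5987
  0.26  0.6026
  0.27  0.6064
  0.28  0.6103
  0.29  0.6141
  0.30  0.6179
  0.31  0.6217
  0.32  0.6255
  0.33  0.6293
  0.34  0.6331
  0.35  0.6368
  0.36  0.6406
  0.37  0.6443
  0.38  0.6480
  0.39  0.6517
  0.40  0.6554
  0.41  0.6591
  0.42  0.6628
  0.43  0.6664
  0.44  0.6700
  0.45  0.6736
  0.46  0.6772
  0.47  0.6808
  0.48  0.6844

T = 1.25;  σ√T = 0.2460
d₁ = [ln(374/369) + (0.051 + ½·0.22²)·1.25] / (σ√T) = (0.0135 + 0.0940) / 0.2460 = 0.4369 ≈ 0.44
d₂ = 0.4369 − 0.2460 = 0.1909 ≈ 0.19
e^(−rT) = e^(−0.051·1.25) = 0.9382
N(d₁) = N(0.44) = 0.6700;  N(d₂) = N(0.19) = 0.5753
C = 374·0.6700 − 369·0.9382·0.5753 = 250.5800 − 199.1664 = 51.4136

$51.41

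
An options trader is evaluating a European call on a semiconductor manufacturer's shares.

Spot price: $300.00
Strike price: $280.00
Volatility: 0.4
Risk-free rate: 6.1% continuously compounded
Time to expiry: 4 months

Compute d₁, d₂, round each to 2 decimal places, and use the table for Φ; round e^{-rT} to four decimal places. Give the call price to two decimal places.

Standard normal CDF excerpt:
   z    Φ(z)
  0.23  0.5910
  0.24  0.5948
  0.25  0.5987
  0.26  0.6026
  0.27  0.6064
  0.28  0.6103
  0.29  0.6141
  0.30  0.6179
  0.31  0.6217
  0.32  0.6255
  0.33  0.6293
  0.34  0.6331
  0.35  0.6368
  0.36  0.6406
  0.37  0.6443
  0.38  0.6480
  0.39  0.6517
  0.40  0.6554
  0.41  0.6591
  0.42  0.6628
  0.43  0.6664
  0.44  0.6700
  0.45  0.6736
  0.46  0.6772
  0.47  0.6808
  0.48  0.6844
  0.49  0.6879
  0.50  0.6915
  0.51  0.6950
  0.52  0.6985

$41.07

T = 0.3333;  σ√T = 0.2309
d₁ = [ln(300/280) + (0.061 + 0.4²/2)·0.3333] / 0.2309 = [0.0690 + 0.0470] / 0.2309 = 0.5023 ⇒ 0.50
d₂ = d₁ − σ√T = 0.5023 − 0.2309 = 0.2713 ⇒ 0.27
exp(−rT) = exp(−0.061·0.3333) = 0.9799
C = 300·N(0.50) − 280·0.9799·N(0.27) = 300·0.6915 − 280·0.9799·0.6064 = 207.4500 − 166.3792 = 41.0708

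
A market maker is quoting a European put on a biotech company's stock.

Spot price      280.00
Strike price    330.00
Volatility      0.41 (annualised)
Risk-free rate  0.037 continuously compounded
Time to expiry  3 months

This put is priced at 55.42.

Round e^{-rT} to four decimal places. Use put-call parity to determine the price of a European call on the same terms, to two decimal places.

8.46

exp(−rT) = exp(−0.037·0.25) = 0.9908
Put-call parity: C − P = S − K·e^(−rT) = 280 − 330·0.9908 = 280 − 326.9640 = -46.9640
C = P + (C − P) = 55.42 + (-46.9640) = 8.4560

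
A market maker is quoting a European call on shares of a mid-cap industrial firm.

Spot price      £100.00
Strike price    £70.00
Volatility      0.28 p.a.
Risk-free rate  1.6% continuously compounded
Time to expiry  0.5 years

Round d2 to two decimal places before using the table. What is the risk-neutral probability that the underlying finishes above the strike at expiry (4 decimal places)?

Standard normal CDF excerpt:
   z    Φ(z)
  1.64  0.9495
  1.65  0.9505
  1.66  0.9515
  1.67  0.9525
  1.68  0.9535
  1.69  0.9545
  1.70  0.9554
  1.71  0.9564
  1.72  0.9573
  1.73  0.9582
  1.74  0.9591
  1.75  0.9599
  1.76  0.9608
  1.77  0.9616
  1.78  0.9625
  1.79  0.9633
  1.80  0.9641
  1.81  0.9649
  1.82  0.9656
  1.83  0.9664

σ√T = 0.28 × 0.7071 = 0.1980
d₁ = [ln(100/70) + (0.016 + 0.28²/2)·0.5] / 0.1980 = [0.3567 + 0.0276] / 0.1980 = 1.9409 → 1.94
d₂ = d₁ − σ√T = 1.9409 − 0.1980 = 1.7429 → 1.74
Pr(exercise) under Q = N(d₂) = 0.9591

0.9591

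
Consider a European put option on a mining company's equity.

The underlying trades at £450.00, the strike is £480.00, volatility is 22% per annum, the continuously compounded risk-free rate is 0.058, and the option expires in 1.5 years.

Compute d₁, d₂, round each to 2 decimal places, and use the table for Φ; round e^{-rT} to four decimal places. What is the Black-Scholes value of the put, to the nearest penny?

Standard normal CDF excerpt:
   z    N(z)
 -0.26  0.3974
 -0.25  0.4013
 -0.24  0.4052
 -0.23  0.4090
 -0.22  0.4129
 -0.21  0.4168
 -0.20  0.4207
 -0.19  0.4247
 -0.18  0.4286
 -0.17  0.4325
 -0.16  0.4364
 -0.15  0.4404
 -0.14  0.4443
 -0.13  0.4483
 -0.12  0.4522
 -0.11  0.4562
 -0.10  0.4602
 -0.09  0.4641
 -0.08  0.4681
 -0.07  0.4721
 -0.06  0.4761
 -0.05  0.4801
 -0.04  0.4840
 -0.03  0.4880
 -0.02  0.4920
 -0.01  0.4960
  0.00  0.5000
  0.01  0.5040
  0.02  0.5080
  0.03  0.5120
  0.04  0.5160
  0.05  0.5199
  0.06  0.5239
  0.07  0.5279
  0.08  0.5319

£42.96

σ√T = 0.22 × 1.2247 = 0.2694
ln(S/K) + (r + σ²/2)T = ln(450/480) + (0.058 + 0.22²/2)·1.5 = -0.0645 + 0.1233 = 0.0588
d₁ = 0.0588 / 0.2694 = 0.2181 ≈ 0.22
d₂ = d₁ − σ√T = 0.2181 − 0.2694 = -0.0514 ≈ -0.05
e^(−rT) = e^(−0.058·1.5) = 0.9167
N(−d₂) = N(0.05) = 0.5199;  N(−d₁) = N(-0.22) = 0.4129
P = 480·0.9167·0.5199 − 450·0.4129 = 228.7643 − 185.8050 = 42.9593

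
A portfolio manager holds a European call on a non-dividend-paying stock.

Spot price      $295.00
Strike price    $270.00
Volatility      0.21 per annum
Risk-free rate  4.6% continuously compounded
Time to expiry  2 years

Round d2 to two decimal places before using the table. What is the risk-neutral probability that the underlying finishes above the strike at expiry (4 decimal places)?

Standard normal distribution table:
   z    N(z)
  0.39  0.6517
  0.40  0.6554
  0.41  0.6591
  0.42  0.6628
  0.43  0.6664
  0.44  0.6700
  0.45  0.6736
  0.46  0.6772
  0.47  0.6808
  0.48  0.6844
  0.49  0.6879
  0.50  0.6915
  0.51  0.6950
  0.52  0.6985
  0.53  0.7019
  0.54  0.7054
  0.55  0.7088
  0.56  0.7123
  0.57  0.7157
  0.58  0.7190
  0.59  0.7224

0.6772

σ√T = 0.21 × 1.4142 = 0.2970
ln(S/K) + (r + σ²/2)T = ln(295/270) + (0.046 + 0.21²/2)·2 = 0.0886 + 0.1361 = 0.2247
d₁ = 0.2247 / 0.2970 = 0.7564 → 0.76
d₂ = d₁ − σ√T = 0.7564 − 0.2970 = 0.4595 → 0.46
Risk-neutral Pr[S_T > K] = N(d₂) = N(0.46) = 0.6772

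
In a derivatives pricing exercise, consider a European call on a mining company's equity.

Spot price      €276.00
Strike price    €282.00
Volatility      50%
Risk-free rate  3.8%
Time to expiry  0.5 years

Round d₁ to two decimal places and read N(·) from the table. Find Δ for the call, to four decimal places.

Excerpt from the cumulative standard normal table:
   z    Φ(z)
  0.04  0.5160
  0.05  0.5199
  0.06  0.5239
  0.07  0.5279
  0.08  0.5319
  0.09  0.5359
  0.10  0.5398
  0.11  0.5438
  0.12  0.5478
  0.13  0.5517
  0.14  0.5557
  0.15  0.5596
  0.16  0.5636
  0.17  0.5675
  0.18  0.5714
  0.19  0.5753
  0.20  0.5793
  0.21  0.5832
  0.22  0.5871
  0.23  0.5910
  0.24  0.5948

0.5675

σ√T = 0.5·√0.5 = 0.3536
d₁ = [ln(276/282) + (0.038 + 0.5²/2)·0.5] / 0.3536 = [-0.0215 + 0.0815] / 0.3536 = 0.1697 ⇒ 0.17
N(d₁) = N(0.17) = 0.5675
Δ_call = N(d₁) = 0.5675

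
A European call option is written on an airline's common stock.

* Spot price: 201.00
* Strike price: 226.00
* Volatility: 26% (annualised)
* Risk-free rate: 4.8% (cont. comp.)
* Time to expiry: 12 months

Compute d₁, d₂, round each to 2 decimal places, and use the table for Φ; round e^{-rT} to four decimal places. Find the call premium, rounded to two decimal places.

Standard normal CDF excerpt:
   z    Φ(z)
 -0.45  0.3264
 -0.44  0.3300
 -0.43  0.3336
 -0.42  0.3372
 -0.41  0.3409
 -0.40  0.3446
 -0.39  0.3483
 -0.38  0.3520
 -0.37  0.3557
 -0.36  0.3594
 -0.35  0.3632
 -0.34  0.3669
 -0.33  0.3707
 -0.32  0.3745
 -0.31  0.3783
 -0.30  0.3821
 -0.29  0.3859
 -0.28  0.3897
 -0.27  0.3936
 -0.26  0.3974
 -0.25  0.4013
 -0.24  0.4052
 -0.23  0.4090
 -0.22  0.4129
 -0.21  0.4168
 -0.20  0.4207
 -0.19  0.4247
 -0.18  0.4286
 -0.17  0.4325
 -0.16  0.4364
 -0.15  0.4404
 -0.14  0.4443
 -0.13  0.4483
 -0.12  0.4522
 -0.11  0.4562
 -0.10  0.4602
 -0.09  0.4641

σ√T = 0.26 × 1.0000 = 0.2600
d₁ = [ln(201/226) + (0.048 + 0.26²/2)·1] / 0.2600 = [-0.1172 + 0.0818] / 0.2600 = -0.1363 ⇒ -0.14
d₂ = d₁ − σ√T = -0.1363 − 0.2600 = -0.3963 ⇒ -0.40
exp(−rT) = exp(−0.048·1) = 0.9531
N(d₁) = N(-0.14) = 0.4443;  N(d₂) = N(-0.40) = 0.3446
C = 201·0.4443 − 226·0.9531·0.3446 = 89.3043 − 74.2270 = 15.0773

15.08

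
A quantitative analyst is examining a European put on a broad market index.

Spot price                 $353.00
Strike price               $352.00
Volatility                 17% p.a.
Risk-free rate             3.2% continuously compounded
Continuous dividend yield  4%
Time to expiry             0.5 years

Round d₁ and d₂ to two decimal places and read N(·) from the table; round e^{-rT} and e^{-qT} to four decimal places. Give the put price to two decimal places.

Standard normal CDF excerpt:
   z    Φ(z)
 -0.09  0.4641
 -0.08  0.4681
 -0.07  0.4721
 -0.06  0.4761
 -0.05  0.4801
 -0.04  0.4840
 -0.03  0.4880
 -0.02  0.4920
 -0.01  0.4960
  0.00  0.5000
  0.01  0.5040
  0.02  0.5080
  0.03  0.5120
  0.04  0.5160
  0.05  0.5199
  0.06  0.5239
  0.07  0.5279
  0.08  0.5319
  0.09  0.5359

σ√T = 0.17 × 0.7071 = 0.1202
d₁ = [ln(353/352) + (0.032 − 0.04 + 0.17²/2)·0.5] / 0.1202 = [0.0028 + 0.0032] / 0.1202 = 0.0504 which rounds to 0.05
d₂ = d₁ − σ√T = 0.0504 − 0.1202 = -0.0698 which rounds to -0.07
e^(−qT) = e^(−0.04·0.5) = 0.9802;  e^(−rT) = e^(−0.032·0.5) = 0.9841
N(−d₂) = N(0.07) = 0.5279;  N(−d₁) = N(-0.05) = 0.4801
P = 352·0.9841·0.5279 − 353·0.9802·0.4801 = 182.8662 − 166.1197 = 16.7466

$16.75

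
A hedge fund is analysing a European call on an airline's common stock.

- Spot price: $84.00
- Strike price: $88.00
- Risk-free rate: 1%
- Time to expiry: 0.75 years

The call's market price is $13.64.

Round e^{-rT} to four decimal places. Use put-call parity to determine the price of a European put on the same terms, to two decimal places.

$16.98

exp(−rT) = exp(−0.01·0.75) = 0.9925
Put-call parity: C − P = S − K·e^(−rT) = 84 − 88·0.9925 = 84 − 87.3400 = -3.3400
P = C − (C − P) = 13.64 − (-3.3400) = 16.9800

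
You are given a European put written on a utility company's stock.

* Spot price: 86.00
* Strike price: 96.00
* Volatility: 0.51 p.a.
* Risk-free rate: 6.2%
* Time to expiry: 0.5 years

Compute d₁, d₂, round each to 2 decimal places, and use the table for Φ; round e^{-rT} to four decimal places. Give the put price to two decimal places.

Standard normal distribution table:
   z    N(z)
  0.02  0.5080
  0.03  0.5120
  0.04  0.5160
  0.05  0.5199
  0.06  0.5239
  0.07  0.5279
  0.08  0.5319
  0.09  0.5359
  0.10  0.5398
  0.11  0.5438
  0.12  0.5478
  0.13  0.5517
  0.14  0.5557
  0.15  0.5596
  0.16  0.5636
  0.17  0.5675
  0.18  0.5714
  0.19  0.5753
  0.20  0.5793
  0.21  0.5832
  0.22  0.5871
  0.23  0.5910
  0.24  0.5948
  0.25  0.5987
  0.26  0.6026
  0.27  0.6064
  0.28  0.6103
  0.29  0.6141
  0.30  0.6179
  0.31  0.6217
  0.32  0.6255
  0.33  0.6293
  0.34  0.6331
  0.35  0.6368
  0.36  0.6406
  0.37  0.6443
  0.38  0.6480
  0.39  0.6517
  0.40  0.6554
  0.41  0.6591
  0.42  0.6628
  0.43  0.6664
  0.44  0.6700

16.62

σ√T = 0.51·√0.5 = 0.3606
ln(S/K) + (r + σ²/2)T = ln(86/96) + (0.062 + 0.51²/2)·0.5 = -0.1100 + 0.0960 = -0.0140
d₁ = -0.0140 / 0.3606 = -0.0388 ⇒ -0.04
d₂ = d₁ − σ√T = -0.0388 − 0.3606 = -0.3994 ⇒ -0.40
e^(−rT) = e^(−0.062·0.5) = 0.9695
P = 96·0.9695·N(0.40) − 86·N(0.04) = 96·0.9695·0.6554 − 86·0.5160 = 60.9994 − 44.3760 = 16.6234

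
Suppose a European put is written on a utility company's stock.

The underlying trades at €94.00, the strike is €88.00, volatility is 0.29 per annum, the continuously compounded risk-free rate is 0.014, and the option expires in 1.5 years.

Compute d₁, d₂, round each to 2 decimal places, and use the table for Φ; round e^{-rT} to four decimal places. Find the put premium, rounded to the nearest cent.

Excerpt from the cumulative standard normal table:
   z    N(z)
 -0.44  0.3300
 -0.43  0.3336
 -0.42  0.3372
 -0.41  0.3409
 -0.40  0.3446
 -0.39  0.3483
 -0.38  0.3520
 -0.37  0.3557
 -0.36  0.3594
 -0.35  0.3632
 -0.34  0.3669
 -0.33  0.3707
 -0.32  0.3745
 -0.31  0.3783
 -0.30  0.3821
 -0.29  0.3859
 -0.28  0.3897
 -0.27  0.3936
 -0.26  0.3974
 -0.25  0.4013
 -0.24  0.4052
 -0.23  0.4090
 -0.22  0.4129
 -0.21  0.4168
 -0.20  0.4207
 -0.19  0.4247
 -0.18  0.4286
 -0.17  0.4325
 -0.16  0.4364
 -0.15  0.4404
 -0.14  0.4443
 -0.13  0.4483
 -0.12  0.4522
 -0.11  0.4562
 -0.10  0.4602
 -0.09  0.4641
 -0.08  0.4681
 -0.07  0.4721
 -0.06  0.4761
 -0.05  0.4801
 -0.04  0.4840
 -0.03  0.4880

T = 1.5;  σ√T = 0.3552
ln(S/K) + (r + σ²/2)T = ln(94/88) + (0.014 + 0.29²/2)·1.5 = 0.0660 + 0.0841 = 0.1500
d₁ = 0.1500 / 0.3552 = 0.4224 which rounds to 0.42
d₂ = d₁ − σ√T = 0.4224 − 0.3552 = 0.0672 which rounds to 0.07
exp(−rT) = exp(−0.014·1.5) = 0.9792
P = 88·0.9792·N(-0.07) − 94·N(-0.42) = 88·0.9792·0.4721 − 94·0.3372 = 40.6807 − 31.6968 = 8.9839

€8.98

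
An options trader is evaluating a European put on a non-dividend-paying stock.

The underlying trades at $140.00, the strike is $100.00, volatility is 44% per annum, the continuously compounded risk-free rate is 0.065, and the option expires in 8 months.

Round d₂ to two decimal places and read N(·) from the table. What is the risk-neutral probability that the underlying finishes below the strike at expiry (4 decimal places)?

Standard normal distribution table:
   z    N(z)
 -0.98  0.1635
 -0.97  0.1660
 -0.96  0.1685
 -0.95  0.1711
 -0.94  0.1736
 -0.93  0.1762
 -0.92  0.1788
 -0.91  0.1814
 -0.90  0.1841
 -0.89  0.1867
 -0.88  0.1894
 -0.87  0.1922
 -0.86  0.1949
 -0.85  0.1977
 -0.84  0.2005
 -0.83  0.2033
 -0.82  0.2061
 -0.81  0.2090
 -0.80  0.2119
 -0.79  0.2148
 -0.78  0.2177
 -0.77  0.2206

T = 0.6667;  σ√T = 0.3593
ln(S/K) + (r + σ²/2)T = ln(140/100) + (0.065 + 0.44²/2)·0.6667 = 0.3365 + 0.1079 = 0.4443
d₁ = 0.4443 / 0.3593 = 1.2368 which rounds to 1.24
d₂ = d₁ − σ√T = 1.2368 − 0.3593 = 0.8776 which rounds to 0.88
Risk-neutral Pr[S_T < K] = N(−d₂) = N(-0.88) = 0.1894

0.1894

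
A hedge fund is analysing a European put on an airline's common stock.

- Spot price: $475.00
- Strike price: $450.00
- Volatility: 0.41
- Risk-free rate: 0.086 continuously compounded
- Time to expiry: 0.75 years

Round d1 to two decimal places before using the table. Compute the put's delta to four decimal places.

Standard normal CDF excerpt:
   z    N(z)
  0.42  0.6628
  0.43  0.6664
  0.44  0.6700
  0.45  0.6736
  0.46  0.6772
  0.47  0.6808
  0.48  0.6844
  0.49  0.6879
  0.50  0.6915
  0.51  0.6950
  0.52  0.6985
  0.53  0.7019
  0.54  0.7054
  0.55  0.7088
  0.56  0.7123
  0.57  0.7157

-0.3050

σ√T = 0.41·√0.75 = 0.3551
d₁ = [ln(475/450) + (0.086 + 0.41²/2)·0.75] / 0.3551 = [0.0541 + 0.1275] / 0.3551 = 0.5115 ≈ 0.51
N(d₁) = N(0.51) = 0.6950
Δ_put = N(d₁) − 1 = 0.6950 − 1 = -0.3050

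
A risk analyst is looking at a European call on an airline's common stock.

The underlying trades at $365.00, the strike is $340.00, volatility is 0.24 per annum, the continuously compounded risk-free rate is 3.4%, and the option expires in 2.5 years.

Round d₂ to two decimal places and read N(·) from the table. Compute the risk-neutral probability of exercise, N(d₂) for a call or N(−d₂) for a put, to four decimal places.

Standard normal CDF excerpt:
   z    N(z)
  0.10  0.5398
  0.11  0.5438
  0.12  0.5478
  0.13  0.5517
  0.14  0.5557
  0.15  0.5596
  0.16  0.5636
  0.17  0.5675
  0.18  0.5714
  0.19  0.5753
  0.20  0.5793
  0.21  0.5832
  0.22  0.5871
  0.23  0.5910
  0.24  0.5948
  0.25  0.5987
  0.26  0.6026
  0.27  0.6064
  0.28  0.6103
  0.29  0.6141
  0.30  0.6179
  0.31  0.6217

0.5871

T = 2.5;  σ√T = 0.3795
d₁ = [ln(365/340) + (0.034 + 0.24²/2)·2.5] / 0.3795 = [0.0710 + 0.1570] / 0.3795 = 0.6007 ⇒ 0.60
d₂ = d₁ − σ√T = 0.6007 − 0.3795 = 0.2212 ⇒ 0.22
Risk-neutral Pr[S_T > K] = N(d₂) = N(0.22) = 0.5871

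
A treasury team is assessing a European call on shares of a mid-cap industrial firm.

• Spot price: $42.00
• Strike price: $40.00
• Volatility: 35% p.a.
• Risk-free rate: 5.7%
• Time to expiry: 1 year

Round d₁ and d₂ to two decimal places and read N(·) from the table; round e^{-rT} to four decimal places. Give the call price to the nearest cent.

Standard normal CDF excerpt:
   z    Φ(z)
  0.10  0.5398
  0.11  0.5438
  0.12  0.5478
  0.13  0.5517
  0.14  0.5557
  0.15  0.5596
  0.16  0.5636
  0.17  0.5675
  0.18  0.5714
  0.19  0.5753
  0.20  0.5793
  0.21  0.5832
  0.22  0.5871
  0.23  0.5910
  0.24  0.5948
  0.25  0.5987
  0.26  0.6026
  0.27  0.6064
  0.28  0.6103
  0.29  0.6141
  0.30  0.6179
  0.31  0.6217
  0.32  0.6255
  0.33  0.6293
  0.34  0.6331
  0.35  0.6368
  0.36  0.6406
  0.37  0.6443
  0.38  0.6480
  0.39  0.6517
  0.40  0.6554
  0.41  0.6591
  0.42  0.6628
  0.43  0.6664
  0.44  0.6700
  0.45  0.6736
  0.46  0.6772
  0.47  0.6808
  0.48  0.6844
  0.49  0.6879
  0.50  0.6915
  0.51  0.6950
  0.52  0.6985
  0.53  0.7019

$7.90

σ√T = 0.35 × 1.0000 = 0.3500
d₁ = [ln(42/40) + (0.057 + 0.35²/2)·1] / 0.3500 = [0.0488 + 0.1182] / 0.3500 = 0.4773 ⇒ 0.48
d₂ = d₁ − σ√T = 0.4773 − 0.3500 = 0.1273 ⇒ 0.13
exp(−rT) = exp(−0.057·1) = 0.9446
N(d₁) = N(0.48) = 0.6844;  N(d₂) = N(0.13) = 0.5517
C = 42·0.6844 − 40·0.9446·0.5517 = 28.7448 − 20.8454 = 7.8994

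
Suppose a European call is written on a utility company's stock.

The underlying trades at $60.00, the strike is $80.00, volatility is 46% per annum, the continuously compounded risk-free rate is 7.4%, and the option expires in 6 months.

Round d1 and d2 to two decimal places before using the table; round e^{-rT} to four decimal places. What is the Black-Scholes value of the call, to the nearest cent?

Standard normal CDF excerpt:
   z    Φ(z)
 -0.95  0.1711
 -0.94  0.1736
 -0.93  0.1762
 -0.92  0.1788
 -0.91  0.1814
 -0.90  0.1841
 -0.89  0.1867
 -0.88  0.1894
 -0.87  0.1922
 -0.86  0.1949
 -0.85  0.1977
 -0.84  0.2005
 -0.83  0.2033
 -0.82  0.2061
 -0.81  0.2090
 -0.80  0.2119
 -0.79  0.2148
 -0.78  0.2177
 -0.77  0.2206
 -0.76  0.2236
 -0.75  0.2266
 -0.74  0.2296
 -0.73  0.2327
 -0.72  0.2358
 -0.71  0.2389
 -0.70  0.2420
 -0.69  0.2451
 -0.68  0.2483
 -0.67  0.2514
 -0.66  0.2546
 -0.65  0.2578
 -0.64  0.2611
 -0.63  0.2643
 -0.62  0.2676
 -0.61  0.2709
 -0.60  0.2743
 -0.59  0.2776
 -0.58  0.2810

$2.67

σ√T = 0.46 × 0.7071 = 0.3253
d₁ = [ln(60/80) + (0.074 + 0.46²/2)·0.5] / 0.3253 = [-0.2877 + 0.0899] / 0.3253 = -0.6081 which rounds to -0.61
d₂ = d₁ − σ√T = -0.6081 − 0.3253 = -0.9333 which rounds to -0.93
exp(−rT) = exp(−0.074·0.5) = 0.9637
N(d₁) = N(-0.61) = 0.2709;  N(d₂) = N(-0.93) = 0.1762
C = 60·0.2709 − 80·0.9637·0.1762 = 16.2540 − 13.5843 = 2.6697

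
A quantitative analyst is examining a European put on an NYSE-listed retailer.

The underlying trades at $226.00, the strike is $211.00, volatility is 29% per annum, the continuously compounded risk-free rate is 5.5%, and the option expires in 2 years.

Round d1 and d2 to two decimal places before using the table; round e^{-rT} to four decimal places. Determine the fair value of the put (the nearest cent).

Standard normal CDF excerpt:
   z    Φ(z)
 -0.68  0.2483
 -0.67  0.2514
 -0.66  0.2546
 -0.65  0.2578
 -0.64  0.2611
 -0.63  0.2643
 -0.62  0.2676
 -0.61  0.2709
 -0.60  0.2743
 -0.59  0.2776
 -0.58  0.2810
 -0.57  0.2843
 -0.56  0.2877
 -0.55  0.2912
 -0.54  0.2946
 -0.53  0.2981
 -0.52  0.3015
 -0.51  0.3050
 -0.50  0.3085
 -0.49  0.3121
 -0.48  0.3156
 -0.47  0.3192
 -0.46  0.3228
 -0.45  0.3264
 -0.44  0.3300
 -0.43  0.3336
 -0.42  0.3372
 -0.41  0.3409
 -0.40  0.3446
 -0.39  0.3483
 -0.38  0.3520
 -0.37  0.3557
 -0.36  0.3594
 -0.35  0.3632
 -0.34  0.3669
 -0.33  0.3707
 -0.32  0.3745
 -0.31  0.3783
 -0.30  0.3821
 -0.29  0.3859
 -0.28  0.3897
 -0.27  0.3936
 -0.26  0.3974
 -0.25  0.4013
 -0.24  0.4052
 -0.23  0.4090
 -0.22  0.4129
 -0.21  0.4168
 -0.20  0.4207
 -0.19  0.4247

σ√T = 0.29·√2 = 0.4101
ln(S/K) + (r + σ²/2)T = ln(226/211) + (0.055 + 0.29²/2)·2 = 0.0687 + 0.1941 = 0.2628
d₁ = 0.2628 / 0.4101 = 0.6407 ⇒ 0.64
d₂ = d₁ − σ√T = 0.6407 − 0.4101 = 0.2306 ⇒ 0.23
e^(−rT) = e^(−0.055·2) = 0.8958
P = 211·0.8958·N(-0.23) − 226·N(-0.64) = 211·0.8958·0.4090 − 226·0.2611 = 77.3066 − 59.0086 = 18.2980

$18.30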